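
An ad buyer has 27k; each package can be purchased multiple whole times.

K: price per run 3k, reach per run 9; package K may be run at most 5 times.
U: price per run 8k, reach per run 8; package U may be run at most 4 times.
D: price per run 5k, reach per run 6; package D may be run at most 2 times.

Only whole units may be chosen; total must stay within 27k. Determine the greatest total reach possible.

57

K has the best ratio (9/3); taking only K gives at most 5×9 = 45 (stopped by the supply cap of 5).
Mixing does better — 5×K and 2×D: price 25 ≤ 27, reach 5·9 + 2·6 = 57.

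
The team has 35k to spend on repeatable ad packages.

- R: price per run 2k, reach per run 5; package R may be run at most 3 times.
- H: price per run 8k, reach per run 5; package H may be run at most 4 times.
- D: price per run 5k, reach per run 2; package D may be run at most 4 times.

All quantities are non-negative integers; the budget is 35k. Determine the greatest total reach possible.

Take 3×R, 3×H, and 1×D: price 35 ≤ 35, reach 3·5 + 3·5 + 1·2 = 32.
R has the best ratio (5/2) and is taken to its limit of 3; remaining capacity is filled optimally with the others.

32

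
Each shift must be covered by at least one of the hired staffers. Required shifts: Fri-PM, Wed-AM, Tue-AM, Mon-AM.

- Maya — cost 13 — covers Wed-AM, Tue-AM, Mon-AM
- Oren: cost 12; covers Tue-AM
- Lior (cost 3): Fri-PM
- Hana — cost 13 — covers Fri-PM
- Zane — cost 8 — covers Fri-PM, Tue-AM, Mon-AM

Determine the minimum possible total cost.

Choose Maya and Lior: together they cover Fri-PM, Wed-AM, Tue-AM, Mon-AM — every shift.
Total cost: 13 + 3 = 16.

16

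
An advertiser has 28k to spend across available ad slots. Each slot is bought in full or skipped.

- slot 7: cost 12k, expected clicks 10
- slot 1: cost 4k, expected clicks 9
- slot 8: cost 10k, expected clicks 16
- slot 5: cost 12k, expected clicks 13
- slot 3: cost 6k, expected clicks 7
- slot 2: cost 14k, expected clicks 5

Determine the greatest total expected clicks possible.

Allowing fractional choices, the relaxed optimum would be about 40.7, but ad slots are indivisible.
slot 1 + slot 8 + slot 5: cost 4 + 10 + 12 = 26 ≤ 28, expected clicks 9 + 16 + 13 = 38.
slot 7 + slot 1 + slot 8: cost 12 + 4 + 10 = 26 ≤ 28, expected clicks 10 + 9 + 16 = 35.
slot 8 + slot 5 + slot 3: cost 10 + 12 + 6 = 28 ≤ 28, expected clicks 16 + 13 + 7 = 36.
Best is slot 1, slot 8, and slot 5 with total expected clicks 38.

38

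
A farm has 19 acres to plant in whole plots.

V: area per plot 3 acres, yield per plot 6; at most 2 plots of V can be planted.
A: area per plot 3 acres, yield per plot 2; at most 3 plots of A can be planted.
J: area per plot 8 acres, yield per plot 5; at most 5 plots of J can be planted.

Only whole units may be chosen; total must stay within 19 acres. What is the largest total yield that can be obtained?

Take 2×V, 1×A, and 1×J: area 17 ≤ 19, yield 2·6 + 1·2 + 1·5 = 19.
V has the best ratio (6/3) and is taken to its limit of 2; remaining capacity is filled optimally with the others.

19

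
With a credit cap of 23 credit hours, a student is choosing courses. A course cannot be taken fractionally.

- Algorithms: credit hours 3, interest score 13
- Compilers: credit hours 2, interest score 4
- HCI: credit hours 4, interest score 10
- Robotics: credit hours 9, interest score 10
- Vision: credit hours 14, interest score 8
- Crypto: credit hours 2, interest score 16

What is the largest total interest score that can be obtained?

Take Algorithms, Compilers, HCI, Robotics, and Crypto: credit hours 3 + 2 + 4 + 9 + 2 = 20 ≤ 23, interest score 13 + 4 + 10 + 10 + 16 = 53.
No other feasible combination does better.

53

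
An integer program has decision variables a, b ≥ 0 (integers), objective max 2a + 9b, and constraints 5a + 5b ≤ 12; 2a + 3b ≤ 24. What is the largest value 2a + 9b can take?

18

The continuous relaxation peaks at (0, 2.4) with value 21.60; rounding to a feasible lattice point costs some objective.
(a,b)=(0,2): 5·0+5·2=10≤12, 2·0+3·2=6≤24, objective 18.
(a,b)=(1,1): 5·1+5·1=10≤12, 2·1+3·1=5≤24, objective 11.
(a,b)=(0,1): 5·0+5·1=5≤12, 2·0+3·1=3≤24, objective 9.
Maximum is 18 at (a,b)=(0,2).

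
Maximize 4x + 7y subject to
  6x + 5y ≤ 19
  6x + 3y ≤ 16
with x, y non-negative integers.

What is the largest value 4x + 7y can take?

(x,y)=(0,3): 6·0+5·3=15≤19, 6·0+3·3=9≤16, objective 21.
(x,y)=(1,2): 6·1+5·2=16≤19, 6·1+3·2=12≤16, objective 18.
(x,y)=(0,2): 6·0+5·2=10≤19, 6·0+3·2=6≤16, objective 14.
Maximum is 21 at (x,y)=(0,3).

21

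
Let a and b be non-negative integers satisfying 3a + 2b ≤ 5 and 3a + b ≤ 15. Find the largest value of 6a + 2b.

8

(a,b)=(1,1) is feasible, giving 8.
(a,b)=(1,0) is feasible, giving 6.
(a,b)=(0,2) is feasible, giving 4.
(a,b)=(0,1) is feasible, giving 2.
The best lattice point is (1,1), giving 8.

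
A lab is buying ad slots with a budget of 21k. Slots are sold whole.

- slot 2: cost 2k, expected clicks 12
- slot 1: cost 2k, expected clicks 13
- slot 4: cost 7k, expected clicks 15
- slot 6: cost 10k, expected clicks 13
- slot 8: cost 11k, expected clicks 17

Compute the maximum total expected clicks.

Allowing fractional choices, the relaxed optimum would be about 55.5, but ad slots are indivisible.
slot 2 + slot 4 + slot 8: cost 2 + 7 + 11 = 20 ≤ 21, expected clicks 12 + 15 + 17 = 44.
slot 2 + slot 1 + slot 4 + slot 6: cost 2 + 2 + 7 + 10 = 21 ≤ 21, expected clicks 12 + 13 + 15 + 13 = 53.
slot 1 + slot 4 + slot 8: cost 2 + 7 + 11 = 20 ≤ 21, expected clicks 13 + 15 + 17 = 45.
Best is slot 2, slot 1, slot 4, and slot 6 with total expected clicks 53.

53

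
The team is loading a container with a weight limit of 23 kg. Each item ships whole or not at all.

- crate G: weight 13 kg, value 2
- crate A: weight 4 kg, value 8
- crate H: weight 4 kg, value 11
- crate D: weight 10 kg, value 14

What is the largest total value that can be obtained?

Treat it as a binary knapsack problem.
crate H + crate D: weight 4 + 10 = 14 ≤ 23, value 11 + 14 = 25.
crate A + crate H + crate D: weight 4 + 4 + 10 = 18 ≤ 23, value 8 + 11 + 14 = 33.
Best is crate A, crate H, and crate D with total value 33.

33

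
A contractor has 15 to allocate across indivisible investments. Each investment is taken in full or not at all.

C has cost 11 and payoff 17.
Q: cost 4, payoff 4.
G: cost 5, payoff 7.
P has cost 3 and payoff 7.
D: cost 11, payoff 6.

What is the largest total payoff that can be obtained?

24

Allowing fractional choices, the relaxed optimum would be about 25.4, but investments are indivisible.
C + Q: cost 11 + 4 = 15 ≤ 15, payoff 17 + 4 = 21.
C + P: cost 11 + 3 = 14 ≤ 15, payoff 17 + 7 = 24.
Best is C and P with total payoff 24.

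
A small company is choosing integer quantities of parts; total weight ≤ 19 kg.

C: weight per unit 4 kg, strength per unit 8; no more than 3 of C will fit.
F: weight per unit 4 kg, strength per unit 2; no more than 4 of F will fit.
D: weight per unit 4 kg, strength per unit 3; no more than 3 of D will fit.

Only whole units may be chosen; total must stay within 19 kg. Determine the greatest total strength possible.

27

C has the best ratio (8/4); taking only C gives at most 3×8 = 24 (stopped by the supply cap of 3).
Mixing does better — 3×C and 1×D: weight 16 ≤ 19, strength 3·8 + 1·3 = 27.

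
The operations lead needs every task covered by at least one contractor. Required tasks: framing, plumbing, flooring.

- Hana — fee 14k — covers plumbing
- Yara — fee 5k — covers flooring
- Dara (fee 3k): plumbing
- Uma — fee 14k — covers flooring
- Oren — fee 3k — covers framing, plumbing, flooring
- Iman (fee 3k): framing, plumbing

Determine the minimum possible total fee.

This is an integer covering problem.
Oren alone covers framing, plumbing, flooring — every task.
Total fee: 3.
No cover costs less than 3.

3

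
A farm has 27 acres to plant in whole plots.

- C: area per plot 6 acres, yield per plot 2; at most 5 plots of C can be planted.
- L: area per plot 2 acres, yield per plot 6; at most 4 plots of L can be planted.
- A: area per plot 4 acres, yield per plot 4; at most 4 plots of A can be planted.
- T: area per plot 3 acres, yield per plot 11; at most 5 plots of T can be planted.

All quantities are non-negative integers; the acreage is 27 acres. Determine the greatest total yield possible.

83

4×L, 1×A, and 5×T: area 27 ≤ 27, yield 4·6 + 1·4 + 5·11 = 83.
4×L and 5×T: area 23 ≤ 27, yield 4·6 + 5·11 = 79.
Best is 83.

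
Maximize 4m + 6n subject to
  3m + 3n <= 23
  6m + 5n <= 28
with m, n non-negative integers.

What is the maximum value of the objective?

The continuous relaxation peaks at (0, 5.6) with value 33.60; rounding to a feasible lattice point costs some objective.
(m,n)=(0,5): 3·0+3·5=15≤23, 6·0+5·5=25≤28, objective 30.
(m,n)=(1,4): 3·1+3·4=15≤23, 6·1+5·4=26≤28, objective 28.
The best lattice point is (0,5), giving 30.

30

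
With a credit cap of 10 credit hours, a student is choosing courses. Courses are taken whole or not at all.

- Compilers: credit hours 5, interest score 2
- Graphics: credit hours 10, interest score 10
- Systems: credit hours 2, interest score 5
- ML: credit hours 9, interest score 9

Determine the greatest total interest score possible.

10

Allowing fractional choices, the relaxed optimum would be about 13.0, but courses are indivisible.
Graphics: credit hours 10 ≤ 10, interest score 10.
Compilers + Systems: credit hours 5 + 2 = 7 ≤ 10, interest score 2 + 5 = 7.
ML: credit hours 9 ≤ 10, interest score 9.
Best is Graphics with total interest score 10.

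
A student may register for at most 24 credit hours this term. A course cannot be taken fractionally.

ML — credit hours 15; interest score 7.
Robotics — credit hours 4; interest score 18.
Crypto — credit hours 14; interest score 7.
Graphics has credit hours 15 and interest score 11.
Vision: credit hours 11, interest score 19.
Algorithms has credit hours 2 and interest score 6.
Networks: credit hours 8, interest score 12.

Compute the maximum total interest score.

49

Allowing fractional choices, the relaxed optimum would be about 53.5, but courses are indivisible.
Robotics + Vision + Algorithms: credit hours 4 + 11 + 2 = 17 ≤ 24, interest score 18 + 19 + 6 = 43.
Robotics + Vision + Networks: credit hours 4 + 11 + 8 = 23 ≤ 24, interest score 18 + 19 + 12 = 49.
Best is Robotics, Vision, and Networks with total interest score 49.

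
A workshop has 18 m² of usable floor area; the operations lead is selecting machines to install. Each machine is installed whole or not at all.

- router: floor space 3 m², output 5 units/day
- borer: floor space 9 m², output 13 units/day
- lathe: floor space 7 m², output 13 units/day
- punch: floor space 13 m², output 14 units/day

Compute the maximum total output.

borer + lathe: floor space 9 + 7 = 16 ≤ 18, output 13 + 13 = 26.
router + lathe: floor space 3 + 7 = 10 ≤ 18, output 5 + 13 = 18.
router + punch: floor space 3 + 13 = 16 ≤ 18, output 5 + 14 = 19.
Best is borer and lathe with total output 26.

26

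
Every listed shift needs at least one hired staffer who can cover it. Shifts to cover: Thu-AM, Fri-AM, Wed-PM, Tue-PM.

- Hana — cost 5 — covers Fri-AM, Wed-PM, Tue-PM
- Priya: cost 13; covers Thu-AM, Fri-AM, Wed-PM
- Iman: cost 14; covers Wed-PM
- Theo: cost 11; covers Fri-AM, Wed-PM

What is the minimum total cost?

18

Choose Hana and Priya: together they cover Thu-AM, Fri-AM, Wed-PM, Tue-PM — every shift.
Total cost: 5 + 13 = 18.
No cover costs less than 18.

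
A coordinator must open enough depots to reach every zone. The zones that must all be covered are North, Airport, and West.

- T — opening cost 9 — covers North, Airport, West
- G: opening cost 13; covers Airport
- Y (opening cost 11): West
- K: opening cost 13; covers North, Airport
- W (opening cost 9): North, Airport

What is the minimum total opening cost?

This is an integer covering problem.
T alone covers North, Airport, West — every zone.
Total opening cost: 9.
No cover costs less than 9.

9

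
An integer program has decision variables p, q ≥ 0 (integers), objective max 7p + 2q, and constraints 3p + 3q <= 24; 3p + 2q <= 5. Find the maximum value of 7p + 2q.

The continuous relaxation peaks at (1.67, 0) with value 11.67; rounding to a feasible lattice point costs some objective.
(p,q)=(1,1): 3·1+3·1=6≤24, 3·1+2·1=5≤5, objective 9.
(p,q)=(1,0): 3·1+3·0=3≤24, 3·1+2·0=3≤5, objective 7.
(p,q)=(0,2): 3·0+3·2=6≤24, 3·0+2·2=4≤5, objective 4.
No feasible integer point exceeds 9.

9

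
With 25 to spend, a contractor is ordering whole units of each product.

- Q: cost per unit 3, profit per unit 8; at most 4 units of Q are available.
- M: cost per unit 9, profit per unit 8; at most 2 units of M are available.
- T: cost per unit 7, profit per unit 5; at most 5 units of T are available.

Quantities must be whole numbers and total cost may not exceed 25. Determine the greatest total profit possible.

This is a bounded integer knapsack.
Take 4×Q and 1×M: cost 21 ≤ 25, profit 4·8 + 1·8 = 40.
Q has the best ratio (8/3) and is taken to its limit of 4; remaining capacity is filled optimally with the others.

40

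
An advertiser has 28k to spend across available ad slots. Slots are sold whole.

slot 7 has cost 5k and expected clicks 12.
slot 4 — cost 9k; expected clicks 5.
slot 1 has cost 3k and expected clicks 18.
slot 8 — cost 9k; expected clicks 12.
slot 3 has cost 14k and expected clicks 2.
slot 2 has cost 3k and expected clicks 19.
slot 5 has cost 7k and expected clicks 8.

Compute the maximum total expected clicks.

Treat it as a binary knapsack problem.
slot 7 + slot 1 + slot 8 + slot 2 + slot 5: cost 5 + 3 + 9 + 3 + 7 = 27 ≤ 28, expected clicks 12 + 18 + 12 + 19 + 8 = 69.
slot 7 + slot 1 + slot 8 + slot 2: cost 5 + 3 + 9 + 3 = 20 ≤ 28, expected clicks 12 + 18 + 12 + 19 = 61.
slot 7 + slot 4 + slot 1 + slot 2 + slot 5: cost 5 + 9 + 3 + 3 + 7 = 27 ≤ 28, expected clicks 12 + 5 + 18 + 19 + 8 = 62.
Best is slot 7, slot 1, slot 8, slot 2, and slot 5 with total expected clicks 69.

69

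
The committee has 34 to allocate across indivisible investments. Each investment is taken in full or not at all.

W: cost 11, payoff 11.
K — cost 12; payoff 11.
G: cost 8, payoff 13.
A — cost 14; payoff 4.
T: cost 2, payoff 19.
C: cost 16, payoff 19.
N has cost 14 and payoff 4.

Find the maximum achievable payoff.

Allowing fractional choices, the relaxed optimum would be about 59.0, but investments are indivisible.
W + K + G + T: cost 11 + 12 + 8 + 2 = 33 ≤ 34, payoff 11 + 11 + 13 + 19 = 54.
G + T + C: cost 8 + 2 + 16 = 26 ≤ 34, payoff 13 + 19 + 19 = 51.
W + T + C: cost 11 + 2 + 16 = 29 ≤ 34, payoff 11 + 19 + 19 = 49.
Best is W, K, G, and T with total payoff 54.

54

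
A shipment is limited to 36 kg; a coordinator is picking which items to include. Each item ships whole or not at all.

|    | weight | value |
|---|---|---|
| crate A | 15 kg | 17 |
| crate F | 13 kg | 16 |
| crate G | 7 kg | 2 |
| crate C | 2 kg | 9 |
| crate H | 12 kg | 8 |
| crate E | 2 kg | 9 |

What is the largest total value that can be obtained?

Allowing fractional choices, the relaxed optimum would be about 53.7, but items are indivisible.
crate F + crate G + crate C + crate H + crate E: weight 13 + 7 + 2 + 12 + 2 = 36 ≤ 36, value 16 + 2 + 9 + 8 + 9 = 44.
crate A + crate C + crate H + crate E: weight 15 + 2 + 12 + 2 = 31 ≤ 36, value 17 + 9 + 8 + 9 = 43.
crate A + crate F + crate C + crate E: weight 15 + 13 + 2 + 2 = 32 ≤ 36, value 17 + 16 + 9 + 9 = 51.
Best is crate A, crate F, crate C, and crate E with total value 51.

51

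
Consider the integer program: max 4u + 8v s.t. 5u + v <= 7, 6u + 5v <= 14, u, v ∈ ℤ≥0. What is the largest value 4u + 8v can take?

16

(u,v)=(0,2): 5·0+1·2=2≤7, 6·0+5·2=10≤14, objective 16.
(u,v)=(1,1): 5·1+1·1=6≤7, 6·1+5·1=11≤14, objective 12.
(u,v)=(0,1): 5·0+1·1=1≤7, 6·0+5·1=5≤14, objective 8.
Maximum is 16 at (u,v)=(0,2).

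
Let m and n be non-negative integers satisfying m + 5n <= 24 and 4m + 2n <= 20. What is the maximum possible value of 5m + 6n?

39

The continuous relaxation peaks at (2.89, 4.22) with value 39.78; rounding to a feasible lattice point costs some objective.
(m,n)=(3,4): 1·3+5·4=23≤24, 4·3+2·4=20≤20, objective 39.
(m,n)=(2,4): 1·2+5·4=22≤24, 4·2+2·4=16≤20, objective 34.
(m,n)=(3,3): 1·3+5·3=18≤24, 4·3+2·3=18≤20, objective 33.
Maximum is 39 at (m,n)=(3,4).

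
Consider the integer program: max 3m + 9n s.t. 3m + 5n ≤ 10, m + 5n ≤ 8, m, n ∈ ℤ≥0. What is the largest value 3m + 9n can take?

(m,n)=(1,1): 3·1+5·1=8≤10, 1·1+5·1=6≤8, objective 12.
(m,n)=(0,1): 3·0+5·1=5≤10, 1·0+5·1=5≤8, objective 9.
Maximum is 12 at (m,n)=(1,1).

12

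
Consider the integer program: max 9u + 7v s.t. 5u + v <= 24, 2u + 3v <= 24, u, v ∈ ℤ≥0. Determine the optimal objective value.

69

(u,v)=(3,6): 5·3+1·6=21≤24, 2·3+3·6=24≤24, objective 69.
(u,v)=(4,4): 5·4+1·4=24≤24, 2·4+3·4=20≤24, objective 64.
(u,v)=(3,5): 5·3+1·5=20≤24, 2·3+3·5=21≤24, objective 62.
(u,v)=(2,6): 5·2+1·6=16≤24, 2·2+3·6=22≤24, objective 60.
No feasible integer point exceeds 69.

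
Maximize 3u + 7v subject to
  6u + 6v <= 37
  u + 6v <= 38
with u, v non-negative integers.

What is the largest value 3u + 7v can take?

Relaxing integrality, the LP optimum is 43.17 at (u,v) = (0, 6.17), which is not an integer point.
(u,v)=(0,6): 6·0+6·6=36≤37, 1·0+6·6=36≤38, objective 42.
(u,v)=(1,5): 6·1+6·5=36≤37, 1·1+6·5=31≤38, objective 38.
(u,v)=(0,5): 6·0+6·5=30≤37, 1·0+6·5=30≤38, objective 35.
Maximum is 42 at (u,v)=(0,6).

42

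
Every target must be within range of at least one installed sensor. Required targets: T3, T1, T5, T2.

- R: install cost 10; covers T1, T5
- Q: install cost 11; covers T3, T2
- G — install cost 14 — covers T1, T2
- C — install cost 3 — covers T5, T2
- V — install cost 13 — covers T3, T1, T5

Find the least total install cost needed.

Choose C and V: together they cover T3, T1, T5, T2 — every target.
Total install cost: 3 + 13 = 16.
No cover costs less than 16.

16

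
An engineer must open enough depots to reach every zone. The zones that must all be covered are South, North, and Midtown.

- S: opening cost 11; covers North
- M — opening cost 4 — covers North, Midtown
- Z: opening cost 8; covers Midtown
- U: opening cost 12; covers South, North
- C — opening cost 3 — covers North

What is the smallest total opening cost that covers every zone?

This is a weighted set-cover instance.
Choose M and U: together they cover South, North, Midtown — every zone.
Total opening cost: 4 + 12 = 16.
No cover costs less than 16.

16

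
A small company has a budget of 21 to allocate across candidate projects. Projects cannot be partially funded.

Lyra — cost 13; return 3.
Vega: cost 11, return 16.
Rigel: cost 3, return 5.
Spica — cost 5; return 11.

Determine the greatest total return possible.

32

Treat it as a binary knapsack problem.
Vega + Spica: cost 11 + 5 = 16 ≤ 21, return 16 + 11 = 27.
Vega + Rigel: cost 11 + 3 = 14 ≤ 21, return 16 + 5 = 21.
Vega + Rigel + Spica: cost 11 + 3 + 5 = 19 ≤ 21, return 16 + 5 + 11 = 32.
Best is Vega, Rigel, and Spica with total return 32.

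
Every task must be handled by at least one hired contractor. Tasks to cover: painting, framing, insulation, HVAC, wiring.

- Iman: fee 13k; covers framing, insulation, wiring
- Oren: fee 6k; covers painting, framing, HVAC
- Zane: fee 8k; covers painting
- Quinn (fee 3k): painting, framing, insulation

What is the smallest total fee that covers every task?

19

This is an integer covering problem.
Choose Iman and Oren: together they cover painting, framing, insulation, HVAC, wiring — every task.
Total fee: 13 + 6 = 19.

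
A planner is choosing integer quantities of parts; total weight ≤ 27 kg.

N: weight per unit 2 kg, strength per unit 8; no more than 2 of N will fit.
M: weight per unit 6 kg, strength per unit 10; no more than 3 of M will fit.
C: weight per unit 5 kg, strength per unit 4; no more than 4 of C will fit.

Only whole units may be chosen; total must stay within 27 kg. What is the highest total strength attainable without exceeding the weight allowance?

50

Take 2×N, 3×M, and 1×C: weight 27 ≤ 27, strength 2·8 + 3·10 + 1·4 = 50.
N has the best ratio (8/2) and is taken to its limit of 2; remaining capacity is filled optimally with the others.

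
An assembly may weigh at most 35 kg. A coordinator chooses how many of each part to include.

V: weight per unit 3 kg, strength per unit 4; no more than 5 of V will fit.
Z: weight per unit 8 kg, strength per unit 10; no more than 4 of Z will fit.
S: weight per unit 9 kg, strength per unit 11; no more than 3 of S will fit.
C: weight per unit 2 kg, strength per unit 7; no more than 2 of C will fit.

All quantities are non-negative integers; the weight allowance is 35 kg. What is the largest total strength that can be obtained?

54

C has the best ratio (7/2); taking only C gives at most 2×7 = 14 (stopped by the supply cap of 2).
Mixing does better — 5×V, 2×Z, and 2×C: weight 35 ≤ 35, strength 5·4 + 2·10 + 2·7 = 54.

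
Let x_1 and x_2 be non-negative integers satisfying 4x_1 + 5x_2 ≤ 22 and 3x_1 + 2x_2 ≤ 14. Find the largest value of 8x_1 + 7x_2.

The continuous relaxation peaks at (3.71, 1.43) with value 39.71; rounding to a feasible lattice point costs some objective.
(x_1,x_2)=(4,1): 4·4+5·1=21≤22, 3·4+2·1=14≤14, objective 39.
(x_1,x_2)=(3,2): 4·3+5·2=22≤22, 3·3+2·2=13≤14, objective 38.
(x_1,x_2)=(4,0): 4·4+5·0=16≤22, 3·4+2·0=12≤14, objective 32.
(x_1,x_2)=(3,1): 4·3+5·1=17≤22, 3·3+2·1=11≤14, objective 31.
No feasible integer point exceeds 39.

39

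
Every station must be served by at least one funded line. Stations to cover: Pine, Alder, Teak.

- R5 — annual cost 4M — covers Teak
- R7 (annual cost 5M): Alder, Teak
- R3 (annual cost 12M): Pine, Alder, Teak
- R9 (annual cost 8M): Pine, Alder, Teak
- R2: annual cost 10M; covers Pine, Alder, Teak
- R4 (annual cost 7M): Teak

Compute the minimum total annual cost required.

The greedy cost-per-new-station heuristic would pick R7 and R9 for 13, but a cheaper cover exists.
R9 alone covers Pine, Alder, Teak — every station.
Total annual cost: 8.
No cover costs less than 8.

8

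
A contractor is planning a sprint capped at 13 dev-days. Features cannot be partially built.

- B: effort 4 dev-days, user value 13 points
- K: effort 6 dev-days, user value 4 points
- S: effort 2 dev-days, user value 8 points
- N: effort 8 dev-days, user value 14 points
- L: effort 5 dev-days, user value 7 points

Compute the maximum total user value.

28

This is a 0-1 knapsack instance.
B + N: effort 4 + 8 = 12 ≤ 13, user value 13 + 14 = 27.
B + S + L: effort 4 + 2 + 5 = 11 ≤ 13, user value 13 + 8 + 7 = 28.
B + K + S: effort 4 + 6 + 2 = 12 ≤ 13, user value 13 + 4 + 8 = 25.
Best is B, S, and L with total user value 28.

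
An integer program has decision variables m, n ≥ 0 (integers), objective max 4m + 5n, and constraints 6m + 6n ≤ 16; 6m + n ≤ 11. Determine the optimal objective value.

10

The continuous relaxation peaks at (0, 2.67) with value 13.33; rounding to a feasible lattice point costs some objective.
(m,n)=(0,2): 6·0+6·2=12≤16, 6·0+1·2=2≤11, objective 10.
(m,n)=(1,1): 6·1+6·1=12≤16, 6·1+1·1=7≤11, objective 9.
(m,n)=(0,1): 6·0+6·1=6≤16, 6·0+1·1=1≤11, objective 5.
No feasible integer point exceeds 10.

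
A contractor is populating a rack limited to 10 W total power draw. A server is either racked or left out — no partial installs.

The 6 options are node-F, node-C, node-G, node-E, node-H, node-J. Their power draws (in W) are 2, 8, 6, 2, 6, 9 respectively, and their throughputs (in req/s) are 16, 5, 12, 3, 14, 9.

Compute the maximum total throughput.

33

Allowing fractional choices, the relaxed optimum would be about 34.0, but servers are indivisible.
node-F + node-G + node-E: power draw 2 + 6 + 2 = 10 ≤ 10, throughput 16 + 12 + 3 = 31.
node-F + node-E + node-H: power draw 2 + 2 + 6 = 10 ≤ 10, throughput 16 + 3 + 14 = 33.
Best is node-F, node-E, and node-H with total throughput 33.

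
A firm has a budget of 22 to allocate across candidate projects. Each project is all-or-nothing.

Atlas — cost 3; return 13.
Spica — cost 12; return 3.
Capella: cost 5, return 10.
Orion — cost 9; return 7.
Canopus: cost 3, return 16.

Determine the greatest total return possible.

46

This is an integer program with binary decision variables.
Atlas + Capella + Canopus: cost 3 + 5 + 3 = 11 ≤ 22, return 13 + 10 + 16 = 39.
Atlas + Capella + Orion + Canopus: cost 3 + 5 + 9 + 3 = 20 ≤ 22, return 13 + 10 + 7 + 16 = 46.
Best is Atlas, Capella, Orion, and Canopus with total return 46.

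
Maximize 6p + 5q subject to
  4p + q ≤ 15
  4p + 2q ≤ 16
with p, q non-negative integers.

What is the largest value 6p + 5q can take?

40

(p,q)=(0,8): 4·0+1·8=8≤15, 4·0+2·8=16≤16, objective 40.
(p,q)=(0,7): 4·0+1·7=7≤15, 4·0+2·7=14≤16, objective 35.
Maximum is 40 at (p,q)=(0,8).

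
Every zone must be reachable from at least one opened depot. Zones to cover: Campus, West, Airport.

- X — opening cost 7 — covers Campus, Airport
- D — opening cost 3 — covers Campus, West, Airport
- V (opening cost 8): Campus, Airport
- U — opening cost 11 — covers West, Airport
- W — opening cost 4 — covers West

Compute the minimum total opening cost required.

D alone covers Campus, West, Airport — every zone.
Total opening cost: 3.

3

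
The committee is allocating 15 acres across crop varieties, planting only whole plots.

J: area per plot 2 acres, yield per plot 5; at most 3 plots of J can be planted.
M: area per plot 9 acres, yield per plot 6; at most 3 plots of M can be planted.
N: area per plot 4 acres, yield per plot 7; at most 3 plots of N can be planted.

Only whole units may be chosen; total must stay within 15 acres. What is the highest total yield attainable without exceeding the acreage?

29

3×J and 2×N: area 14 ≤ 15, yield 3·5 + 2·7 = 29.
1×J and 3×N: area 14 ≤ 15, yield 1·5 + 3·7 = 26.
Best is 29.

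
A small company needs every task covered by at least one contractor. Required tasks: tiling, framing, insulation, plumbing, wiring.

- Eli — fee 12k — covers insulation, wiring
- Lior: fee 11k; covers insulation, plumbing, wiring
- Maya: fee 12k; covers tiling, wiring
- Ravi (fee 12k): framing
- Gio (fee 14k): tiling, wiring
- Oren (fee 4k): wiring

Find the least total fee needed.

35

Choose Lior, Maya, and Ravi: together they cover tiling, framing, insulation, plumbing, wiring — every task.
Total fee: 11 + 12 + 12 = 35.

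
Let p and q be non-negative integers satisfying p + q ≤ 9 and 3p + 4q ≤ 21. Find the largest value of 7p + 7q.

(p,q)=(7,0) is feasible, giving 49.
(p,q)=(6,0) is feasible, giving 42.
The best lattice point is (7,0), giving 49.

49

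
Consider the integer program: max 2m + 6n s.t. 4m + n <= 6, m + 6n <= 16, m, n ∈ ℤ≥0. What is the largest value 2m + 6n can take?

Relaxing integrality, the LP optimum is 16.87 at (m,n) = (0.87, 2.52), which is not an integer point.
(m,n)=(1,2): 4·1+1·2=6≤6, 1·1+6·2=13≤16, objective 14.
(m,n)=(0,2): 4·0+1·2=2≤6, 1·0+6·2=12≤16, objective 12.
(m,n)=(1,1): 4·1+1·1=5≤6, 1·1+6·1=7≤16, objective 8.
(m,n)=(0,1): 4·0+1·1=1≤6, 1·0+6·1=6≤16, objective 6.
The best lattice point is (1,2), giving 14.

14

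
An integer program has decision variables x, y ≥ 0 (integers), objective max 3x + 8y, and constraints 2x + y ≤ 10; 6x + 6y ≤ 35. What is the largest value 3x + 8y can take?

40

(x,y)=(0,5) is feasible, giving 40.
(x,y)=(1,4) is feasible, giving 35.
Maximum is 40 at (x,y)=(0,5).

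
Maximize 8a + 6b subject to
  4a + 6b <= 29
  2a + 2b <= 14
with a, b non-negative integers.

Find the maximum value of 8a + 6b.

56

(a,b)=(7,0) is feasible, giving 56.
(a,b)=(6,0) is feasible, giving 48.
No feasible integer point exceeds 56.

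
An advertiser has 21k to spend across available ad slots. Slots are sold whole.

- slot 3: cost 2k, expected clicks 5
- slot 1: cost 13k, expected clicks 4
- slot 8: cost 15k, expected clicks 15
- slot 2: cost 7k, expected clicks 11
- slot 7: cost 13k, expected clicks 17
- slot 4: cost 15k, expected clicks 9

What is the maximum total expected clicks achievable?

28

This is a 0-1 knapsack instance.
Allowing fractional choices, the relaxed optimum would be about 31.7, but ad slots are indivisible.
slot 2 + slot 7: cost 7 + 13 = 20 ≤ 21, expected clicks 11 + 17 = 28.
slot 3 + slot 8: cost 2 + 15 = 17 ≤ 21, expected clicks 5 + 15 = 20.
slot 3 + slot 7: cost 2 + 13 = 15 ≤ 21, expected clicks 5 + 17 = 22.
Best is slot 2 and slot 7 with total expected clicks 28.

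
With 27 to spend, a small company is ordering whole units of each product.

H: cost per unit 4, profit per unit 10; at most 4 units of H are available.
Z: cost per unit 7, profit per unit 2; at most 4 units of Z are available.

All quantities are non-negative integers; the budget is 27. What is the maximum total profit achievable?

This is a bounded integer knapsack.
H has the best ratio (10/4); taking only H gives at most 4×10 = 40 (stopped by the supply cap of 4).
Mixing does better — 4×H and 1×Z: cost 23 ≤ 27, profit 4·10 + 1·2 = 42.

42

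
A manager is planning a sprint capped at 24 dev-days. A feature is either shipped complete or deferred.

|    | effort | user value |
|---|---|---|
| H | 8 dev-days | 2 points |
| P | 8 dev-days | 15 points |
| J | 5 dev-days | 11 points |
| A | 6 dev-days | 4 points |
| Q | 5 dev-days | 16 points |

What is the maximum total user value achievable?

46

This is a 0-1 knapsack instance.
P + J + Q: effort 8 + 5 + 5 = 18 ≤ 24, user value 15 + 11 + 16 = 42.
P + A + Q: effort 8 + 6 + 5 = 19 ≤ 24, user value 15 + 4 + 16 = 35.
P + J + A + Q: effort 8 + 5 + 6 + 5 = 24 ≤ 24, user value 15 + 11 + 4 + 16 = 46.
Best is P, J, A, and Q with total user value 46.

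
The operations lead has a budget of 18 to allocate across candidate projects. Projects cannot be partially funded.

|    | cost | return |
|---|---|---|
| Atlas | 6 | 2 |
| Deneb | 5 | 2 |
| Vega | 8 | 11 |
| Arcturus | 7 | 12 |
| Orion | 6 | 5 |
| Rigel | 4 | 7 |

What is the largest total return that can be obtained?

This is a 0-1 knapsack instance.
Allowing fractional choices, the relaxed optimum would be about 28.6, but projects are indivisible.
Arcturus + Orion + Rigel: cost 7 + 6 + 4 = 17 ≤ 18, return 12 + 5 + 7 = 24.
Vega + Orion + Rigel: cost 8 + 6 + 4 = 18 ≤ 18, return 11 + 5 + 7 = 23.
Vega + Arcturus: cost 8 + 7 = 15 ≤ 18, return 11 + 12 = 23.
Best is Arcturus, Orion, and Rigel with total return 24.

24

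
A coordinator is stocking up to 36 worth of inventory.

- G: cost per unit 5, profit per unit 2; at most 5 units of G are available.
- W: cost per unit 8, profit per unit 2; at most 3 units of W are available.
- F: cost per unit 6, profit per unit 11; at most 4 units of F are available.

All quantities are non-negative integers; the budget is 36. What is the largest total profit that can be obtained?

1×W and 4×F: cost 32 ≤ 36, profit 1·2 + 4·11 = 46.
2×G and 4×F: cost 34 ≤ 36, profit 2·2 + 4·11 = 48.
Best is 48.

48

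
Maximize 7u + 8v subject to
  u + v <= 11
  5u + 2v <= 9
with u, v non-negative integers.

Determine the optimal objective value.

32

Relaxing integrality, the LP optimum is 36.00 at (u,v) = (0, 4.5), which is not an integer point.
(u,v)=(0,4): 1·0+1·4=4≤11, 5·0+2·4=8≤9, objective 32.
(u,v)=(0,3): 1·0+1·3=3≤11, 5·0+2·3=6≤9, objective 24.
The best lattice point is (0,4), giving 32.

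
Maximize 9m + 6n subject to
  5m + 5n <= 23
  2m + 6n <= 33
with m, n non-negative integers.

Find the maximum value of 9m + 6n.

(m,n)=(4,0): 5·4+5·0=20≤23, 2·4+6·0=8≤33, objective 36.
(m,n)=(3,1): 5·3+5·1=20≤23, 2·3+6·1=12≤33, objective 33.
Maximum is 36 at (m,n)=(4,0).

36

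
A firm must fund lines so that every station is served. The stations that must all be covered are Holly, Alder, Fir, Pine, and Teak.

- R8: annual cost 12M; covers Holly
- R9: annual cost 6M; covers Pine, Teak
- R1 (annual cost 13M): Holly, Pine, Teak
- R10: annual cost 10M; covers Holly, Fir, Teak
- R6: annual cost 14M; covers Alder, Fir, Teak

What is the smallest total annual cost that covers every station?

This is a weighted set-cover instance.
The greedy cost-per-new-station heuristic would pick R9, R10, and R6 for 30, but a cheaper cover exists.
Choose R1 and R6: together they cover Holly, Alder, Fir, Pine, Teak — every station.
Total annual cost: 13 + 14 = 27.
No cover costs less than 27.

27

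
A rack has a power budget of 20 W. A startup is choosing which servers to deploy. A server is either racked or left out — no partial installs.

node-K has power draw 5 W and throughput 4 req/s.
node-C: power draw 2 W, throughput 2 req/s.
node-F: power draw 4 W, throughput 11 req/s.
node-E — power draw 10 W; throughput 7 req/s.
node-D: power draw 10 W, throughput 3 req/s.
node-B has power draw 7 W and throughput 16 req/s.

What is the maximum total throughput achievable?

33

Treat it as a binary knapsack problem.
node-C + node-F + node-B: power draw 2 + 4 + 7 = 13 ≤ 20, throughput 2 + 11 + 16 = 29.
node-K + node-C + node-F + node-B: power draw 5 + 2 + 4 + 7 = 18 ≤ 20, throughput 4 + 2 + 11 + 16 = 33.
node-K + node-F + node-B: power draw 5 + 4 + 7 = 16 ≤ 20, throughput 4 + 11 + 16 = 31.
Best is node-K, node-C, node-F, and node-B with total throughput 33.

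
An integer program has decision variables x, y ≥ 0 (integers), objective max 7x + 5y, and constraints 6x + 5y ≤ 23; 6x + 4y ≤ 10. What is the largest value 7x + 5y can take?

12

The continuous relaxation peaks at (0, 2.5) with value 12.50; rounding to a feasible lattice point costs some objective.
(x,y)=(1,1) is feasible, giving 12.
(x,y)=(0,2) is feasible, giving 10.
(x,y)=(1,0) is feasible, giving 7.
(x,y)=(0,1) is feasible, giving 5.
Maximum is 12 at (x,y)=(1,1).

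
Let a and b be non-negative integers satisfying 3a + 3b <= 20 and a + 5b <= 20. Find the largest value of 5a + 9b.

Relaxing integrality, the LP optimum is 46.67 at (a,b) = (3.33, 3.33), which is not an integer point.
(a,b)=(3,3): 3·3+3·3=18≤20, 1·3+5·3=18≤20, objective 42.
(a,b)=(4,2): 3·4+3·2=18≤20, 1·4+5·2=14≤20, objective 38.
(a,b)=(2,3): 3·2+3·3=15≤20, 1·2+5·3=17≤20, objective 37.
No feasible integer point exceeds 42.

42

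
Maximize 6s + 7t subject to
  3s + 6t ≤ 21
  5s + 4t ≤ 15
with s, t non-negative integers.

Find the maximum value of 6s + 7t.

(s,t)=(0,3): 3·0+6·3=18≤21, 5·0+4·3=12≤15, objective 21.
(s,t)=(1,2): 3·1+6·2=15≤21, 5·1+4·2=13≤15, objective 20.
(s,t)=(0,2): 3·0+6·2=12≤21, 5·0+4·2=8≤15, objective 14.
Maximum is 21 at (s,t)=(0,3).

21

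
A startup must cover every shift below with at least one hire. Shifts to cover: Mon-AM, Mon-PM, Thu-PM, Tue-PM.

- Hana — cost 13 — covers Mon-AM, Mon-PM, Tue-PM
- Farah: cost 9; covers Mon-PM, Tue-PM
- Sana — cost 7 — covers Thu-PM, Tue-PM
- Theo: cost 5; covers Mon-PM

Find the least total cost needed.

Choose Hana and Sana: together they cover Mon-AM, Mon-PM, Thu-PM, Tue-PM — every shift.
Total cost: 13 + 7 = 20.

20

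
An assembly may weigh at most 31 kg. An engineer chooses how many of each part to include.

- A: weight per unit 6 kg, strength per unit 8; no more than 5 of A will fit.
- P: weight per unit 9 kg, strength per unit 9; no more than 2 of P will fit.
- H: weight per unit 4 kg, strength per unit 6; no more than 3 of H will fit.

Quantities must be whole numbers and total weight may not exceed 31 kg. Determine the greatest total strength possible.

Take 3×A and 3×H: weight 30 ≤ 31, strength 3·8 + 3·6 = 42.
H has the best ratio (6/4) and is taken to its limit of 3; remaining capacity is filled optimally with the others.

42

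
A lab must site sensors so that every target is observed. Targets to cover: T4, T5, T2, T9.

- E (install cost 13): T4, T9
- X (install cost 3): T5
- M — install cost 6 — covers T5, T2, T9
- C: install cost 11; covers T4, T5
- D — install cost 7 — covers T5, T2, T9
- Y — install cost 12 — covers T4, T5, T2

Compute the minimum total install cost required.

Choose M and C: together they cover T4, T5, T2, T9 — every target.
Total install cost: 6 + 11 = 17.
No cover costs less than 17.

17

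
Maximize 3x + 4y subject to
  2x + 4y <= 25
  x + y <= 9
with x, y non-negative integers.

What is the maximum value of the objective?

30

(x,y)=(6,3) is feasible, giving 30.
(x,y)=(7,2) is feasible, giving 29.
(x,y)=(4,4) is feasible, giving 28.
No feasible integer point exceeds 30.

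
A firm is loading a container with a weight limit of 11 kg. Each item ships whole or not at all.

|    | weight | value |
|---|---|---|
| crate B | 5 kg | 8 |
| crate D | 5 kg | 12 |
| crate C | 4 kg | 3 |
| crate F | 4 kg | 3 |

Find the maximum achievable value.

20

crate B + crate D: weight 5 + 5 = 10 ≤ 11, value 8 + 12 = 20.
crate D + crate F: weight 5 + 4 = 9 ≤ 11, value 12 + 3 = 15.
crate D + crate C: weight 5 + 4 = 9 ≤ 11, value 12 + 3 = 15.
Best is crate B and crate D with total value 20.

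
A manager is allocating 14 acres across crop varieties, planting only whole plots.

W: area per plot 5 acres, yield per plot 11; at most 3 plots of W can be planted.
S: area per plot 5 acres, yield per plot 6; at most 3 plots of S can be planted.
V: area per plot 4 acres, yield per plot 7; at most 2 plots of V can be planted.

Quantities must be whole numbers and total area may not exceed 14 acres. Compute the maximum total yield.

W has the best ratio (11/5); taking only W gives at most 2×11 = 22 (stopped by the area limit).
Mixing does better — 2×W and 1×V: area 14 ≤ 14, yield 2·11 + 1·7 = 29.

29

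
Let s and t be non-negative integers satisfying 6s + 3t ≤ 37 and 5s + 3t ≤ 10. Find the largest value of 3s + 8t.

Relaxing integrality, the LP optimum is 26.67 at (s,t) = (0, 3.33), which is not an integer point.
(s,t)=(0,3): 6·0+3·3=9≤37, 5·0+3·3=9≤10, objective 24.
(s,t)=(0,2): 6·0+3·2=6≤37, 5·0+3·2=6≤10, objective 16.
No feasible integer point exceeds 24.

24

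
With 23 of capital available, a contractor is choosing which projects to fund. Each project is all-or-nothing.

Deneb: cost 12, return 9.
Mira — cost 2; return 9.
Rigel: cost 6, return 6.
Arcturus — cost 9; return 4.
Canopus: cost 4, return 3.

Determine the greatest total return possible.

24

Allowing fractional choices, the relaxed optimum would be about 26.2, but projects are indivisible.
Deneb + Mira + Rigel: cost 12 + 2 + 6 = 20 ≤ 23, return 9 + 9 + 6 = 24.
Mira + Rigel + Arcturus + Canopus: cost 2 + 6 + 9 + 4 = 21 ≤ 23, return 9 + 6 + 4 + 3 = 22.
Best is Deneb, Mira, and Rigel with total return 24.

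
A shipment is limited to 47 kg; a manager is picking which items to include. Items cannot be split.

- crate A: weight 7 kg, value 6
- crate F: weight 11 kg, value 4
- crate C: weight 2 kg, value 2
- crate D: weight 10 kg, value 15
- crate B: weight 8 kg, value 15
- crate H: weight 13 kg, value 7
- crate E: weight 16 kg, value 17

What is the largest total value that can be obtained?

Allowing fractional choices, the relaxed optimum would be about 57.2, but items are indivisible.
crate D + crate B + crate H + crate E: weight 10 + 8 + 13 + 16 = 47 ≤ 47, value 15 + 15 + 7 + 17 = 54.
crate A + crate C + crate D + crate B + crate E: weight 7 + 2 + 10 + 8 + 16 = 43 ≤ 47, value 6 + 2 + 15 + 15 + 17 = 55.
crate A + crate D + crate B + crate E: weight 7 + 10 + 8 + 16 = 41 ≤ 47, value 6 + 15 + 15 + 17 = 53.
Best is crate A, crate C, crate D, crate B, and crate E with total value 55.

55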